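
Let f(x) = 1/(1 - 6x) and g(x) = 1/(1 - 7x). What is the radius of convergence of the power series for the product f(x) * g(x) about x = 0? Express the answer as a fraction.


The radius of 1/(1 - 6x) is 1/6 (nearest singularity at x = 1/6), and the radius of 1/(1 - 7x) is 1/7.
The product f(x)*g(x) = 1/((1 - 6x)(1 - 7x)) has singularities at both 1/6 and 1/7, so its radius of convergence is the distance to the nearest one:
min(1/6, 1/7) = 1/7.

1/7


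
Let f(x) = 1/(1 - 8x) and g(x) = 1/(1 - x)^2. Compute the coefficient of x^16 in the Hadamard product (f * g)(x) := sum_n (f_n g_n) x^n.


f has coefficients f_k = 8^k. For g = 1/(1 - x)^2 the coefficient is g_k = C(k + 1, 1) = k + 1. The Hadamard coefficient is (f * g)_k = 8^k * (k + 1).
For k = 16: 8^16 * 17 = 281474976710656 * 17 = 4785074604081152.

4785074604081152


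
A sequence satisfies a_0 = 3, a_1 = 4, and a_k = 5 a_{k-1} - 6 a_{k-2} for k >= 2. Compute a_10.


The characteristic equation is t^2 - 5 t + 6 = 0, with roots r_1 = 2 and r_2 = 3 (so c_1 = r_1 + r_2, c_2 = -r_1 r_2 as required).
One can use the closed form a_n = A r_1^n + B r_2^n, but direct iteration is more reliable:
a_0 = 3, a_1 = 4, a_2 = 2, a_3 = -14, a_4 = -82, a_5 = -326, a_6 = -1138, a_7 = -3734, a_8 = -11842, a_9 = -36806, a_10 = -112978.
So a_10 = -112978.

-112978


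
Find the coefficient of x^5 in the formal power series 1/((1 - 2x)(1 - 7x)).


By partial fractions or Cauchy convolution:
The coefficient equals sum_{k=0}^{5} 2^k * 7^(5-k).
= 23517

23517


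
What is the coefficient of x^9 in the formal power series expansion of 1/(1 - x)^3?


The expansion 1/(1 - x)^r = sum_{k>=0} C(k + r - 1, r - 1) x^k follows from the multiset / negative-binomial theorem (or from repeated differentiation of the geometric series).
For r = 3 and k = 9:
C(11, 2) = 39916800 / (2 * 362880) = 55.

55


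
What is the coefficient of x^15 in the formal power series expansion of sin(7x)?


The Maclaurin series is sin(t) = sum_{k>=0} (-1)^k t^(2k+1) / (2k+1)!, so substituting t = 7x, only odd powers of x are nonzero, with coefficient of x^(2k+1) equal to (-1)^k 7^(2k+1) / (2k+1)!.
Write 15 = 2*7 + 1, giving the coefficient (-1)^7 * 7^15 / 15! = -4747561509943/1307674368000 = -96889010407/26687232000.

-96889010407/26687232000


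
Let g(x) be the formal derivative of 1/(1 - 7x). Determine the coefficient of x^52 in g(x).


Differentiate termwise: d/dx sum_{k>=0} 7^k x^k = sum_{k>=1} k 7^k x^(k-1) = sum_{j>=0} (j+1) 7^(j+1) x^j.
Equivalently, d/dx [1/(1 - 7x)] = 7/(1 - 7x)^2.
For j = 52: 53 * 7^53 = 53 * 616873509628062366290756156815389726793178407 = 32694296010287305413410076311215655520038455571.

32694296010287305413410076311215655520038455571


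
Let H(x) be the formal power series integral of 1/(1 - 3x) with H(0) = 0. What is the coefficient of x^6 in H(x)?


1/(1 - 3x) = sum_{k>=0} 3^k x^k. Integrating termwise with H(0) = 0:
H(x) = sum_{k>=0} 3^k x^(k+1) / (k+1) = sum_{m>=1} 3^(m-1) x^m / m.
For m = 6: 3^5/6 = 243/6 = 81/2.

81/2


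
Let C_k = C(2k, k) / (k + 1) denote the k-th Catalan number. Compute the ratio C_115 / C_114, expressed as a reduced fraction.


Using C_k = (2k)! / (k! (k+1)!), the ratio C_{k+1}/C_k simplifies to
C_{k+1}/C_k = [(2k+2)! / ((k+1)! (k+2)!)] * [k! (k+1)! / (2k)!]
 = (2k+2)(2k+1) / ((k+1)(k+2)) = 2(2k+1) / (k+2).
For k = 114: 2(2*114 + 1) / (114 + 2) = 458/116 = 229/58.

229/58


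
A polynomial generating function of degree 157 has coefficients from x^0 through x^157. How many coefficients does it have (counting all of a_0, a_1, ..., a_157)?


A polynomial of degree 157 takes the form a_0 + a_1 x + ... + a_157 x^157.
The number of coefficients is 157 + 1 = 158.

158


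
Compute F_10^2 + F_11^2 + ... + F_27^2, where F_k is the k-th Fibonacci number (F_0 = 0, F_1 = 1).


There is a standard identity sum_{k=0}^{N} F_k^2 = F_N * F_{N+1} (proved inductively from the telescoping relation F_k^2 = F_k F_{k+1} - F_{k-1} F_k). Then
sum_{k=10}^{27} F_k^2 = F_27 F_28 - F_9 F_10.
Computing: F_27 = 196418, F_28 = 317811, F_9 = 34, F_10 = 55.
Sum = 196418 * 317811 - 34 * 55 = 62423799128.

62423799128


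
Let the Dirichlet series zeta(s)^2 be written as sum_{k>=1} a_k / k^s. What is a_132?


The Dirichlet convolution of the constant function 1 with itself gives (1 * 1)(k) = sum_{d | k} 1 = d(k), the number of positive divisors of k.
Since zeta(s) = sum_{k>=1} 1/k^s, we have zeta(s)^2 = sum_{k>=1} d(k)/k^s, so a_k = d(k).
For k = 132: the divisors are 1, 2, 3, 4, 6, 11, 12, 22, 33, 44, 66, 132.
Count = 12.

12


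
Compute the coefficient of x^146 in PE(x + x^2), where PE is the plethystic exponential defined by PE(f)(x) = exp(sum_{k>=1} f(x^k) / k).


With f(x) = x + x^2, the exponent is sum_{k>=1} (x^k + x^(2k)) / k = -ln(1 - x) - ln(1 - x^2). Exponentiating:
PE(x + x^2) = 1 / ((1 - x)(1 - x^2)).
This is the generating function for partitions of n into parts of size 1 or 2. The number of 2's can be any j in 0..73, and the rest are 1's, so
[x^146] = floor(146/2) + 1 = 74.

74


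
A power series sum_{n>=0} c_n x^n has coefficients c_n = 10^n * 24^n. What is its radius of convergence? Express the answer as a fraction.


By the root test (Cauchy-Hadamard), the radius is R = 1 / limsup_n |c_n|^(1/n).
Here |c_n|^(1/n) = (10^n * 24^n)^(1/n) = 10 * 24 = 240 for all n.
So R = 1/240 = 1/240.

1/240


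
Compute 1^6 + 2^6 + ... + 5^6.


This power sum has a closed form given by Faulhaber's formula
sum_{k=1}^{m} k^p = (1 / (p + 1)) * sum_{j=0}^{p} C(p + 1, j) B_j m^(p + 1 - j),
but for small m direct computation is fastest:
1 + 64 + 729 + 4096 + 15625 = 20515.

20515


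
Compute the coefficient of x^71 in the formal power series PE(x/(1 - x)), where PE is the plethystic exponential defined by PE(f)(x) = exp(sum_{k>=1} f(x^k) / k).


For f(x) = x/(1 - x) we have
sum_{k>=1} f(x^k) / k = sum_{k>=1} (1/k) * x^k / (1 - x^k) = sum_{k, m >= 1} x^(k m) / k,
which after exponentiating simplifies to
PE(x/(1 - x)) = prod_{k>=1} 1 / (1 - x^k).
This is the generating function for the partition function p(n), so the coefficient of x^71 is p(71).
Computing p(71) by dynamic programming over parts 1, 2, ..., 71: p(71) = 4697205.

4697205


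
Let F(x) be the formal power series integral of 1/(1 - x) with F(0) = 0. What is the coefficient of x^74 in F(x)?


1/(1 - x) = sum_{k>=0} x^k. Integrating termwise and using F(0) = 0 gives
F(x) = sum_{k>=0} x^(k+1) / (k+1) = sum_{m>=1} x^m / m = -ln(1 - x).
So the coefficient of x^74 is 1/74 = 1/74.

1/74


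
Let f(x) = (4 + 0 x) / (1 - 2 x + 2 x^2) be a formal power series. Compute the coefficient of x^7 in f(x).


Write f(x) = sum_{k>=0} a_k x^k. Multiplying both sides by 1 - 2 x + 2 x^2 gives
(1 - 2 x + 2 x^2) sum_{k>=0} a_k x^k = 4 + 0 x.
Matching coefficients:
 x^0: a_0 = 4
 x^1: a_1 - 2 a_0 = 0  =>  a_1 = 2*4 + 0 = 8
 x^k (k >= 2): a_k = 2 a_{k-1} - 2 a_{k-2}.
Iterating: a_2 = 8, a_3 = 0, a_4 = -16, a_5 = -32, a_6 = -32, a_7 = 0.
So the coefficient of x^7 is 0.

0


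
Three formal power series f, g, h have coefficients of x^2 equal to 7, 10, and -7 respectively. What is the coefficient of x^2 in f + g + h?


Series addition is componentwise:
7 + 10 + -7
= 10

10


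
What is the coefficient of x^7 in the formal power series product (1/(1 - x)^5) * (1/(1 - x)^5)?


Combine the factors: (1/(1 - x)^5) * (1/(1 - x)^5) = 1/(1 - x)^10.
Then use 1/(1 - x)^r = sum_{k>=0} C(k + r - 1, r - 1) x^k with r = 10 and k = 7:
C(16, 9) = 11440.

11440


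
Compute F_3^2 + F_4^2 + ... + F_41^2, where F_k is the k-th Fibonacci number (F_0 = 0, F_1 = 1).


There is a standard identity sum_{k=0}^{N} F_k^2 = F_N * F_{N+1} (proved inductively from the telescoping relation F_k^2 = F_k F_{k+1} - F_{k-1} F_k). Then
sum_{k=3}^{41} F_k^2 = F_41 F_42 - F_2 F_3.
Computing: F_41 = 165580141, F_42 = 267914296, F_2 = 1, F_3 = 2.
Sum = 165580141 * 267914296 - 1 * 2 = 44361286907595734.

44361286907595734


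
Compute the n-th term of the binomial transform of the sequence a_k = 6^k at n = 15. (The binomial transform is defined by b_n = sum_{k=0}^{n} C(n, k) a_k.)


With a_k = 6^k, b_n = sum_{k=0}^{n} C(n, k) 6^k = (1 + 6)^n by the binomial theorem.
For n = 15: (1 + 6)^15 = 7^15 = 4747561509943.

4747561509943


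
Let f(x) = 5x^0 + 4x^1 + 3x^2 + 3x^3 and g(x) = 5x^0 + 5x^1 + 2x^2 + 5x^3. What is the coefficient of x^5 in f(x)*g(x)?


Cauchy product at x^5:
3*5 + 3*2
= 21

21


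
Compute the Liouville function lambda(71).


The Liouville function is lambda(k) = (-1)^Omega(k), where Omega(k) counts the prime factors of k with multiplicity.
Factoring: 71 = 71, so Omega(71) = 1.
lambda(71) = (-1)^1 = -1.

-1


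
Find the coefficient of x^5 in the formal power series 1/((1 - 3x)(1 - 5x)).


By partial fractions or Cauchy convolution:
The coefficient equals sum_{k=0}^{5} 3^k * 5^(5-k).
= 7448

7448


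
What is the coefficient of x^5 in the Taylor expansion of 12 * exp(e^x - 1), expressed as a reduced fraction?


exp(e^x - 1) = sum_{k>=0} Bell_k x^k / k!, where Bell_k is the k-th Bell number.
So the coefficient of x^5 is 12 * Bell_5 / 5!.
Computing: Bell_5 = 52 and 5! = 120, giving
12 * 52/120 = 26/5.

26/5


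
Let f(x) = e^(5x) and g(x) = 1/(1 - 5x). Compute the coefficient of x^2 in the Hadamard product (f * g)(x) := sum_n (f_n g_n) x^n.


Expanding: f_k = 5^k/k! (from e^(5x)) and g_k = 5^k (from 1/(1 - 5x)). So the Hadamard coefficient (f * g)_k = 5^k 5^k / k! = (25)^k / k!.
For k = 2: 25^2/2! = 625/2 = 625/2.

625/2


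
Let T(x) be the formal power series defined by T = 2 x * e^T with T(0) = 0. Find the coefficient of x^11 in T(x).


Apply the Lagrange inversion formula: if T = 2 x * phi(T) with phi(t) = e^t, then
[x^n] T = 2^n * (1/n) [t^(n-1)] phi(t)^n = 2^n * (1/n) [t^(n-1)] e^(n t) = 2^n * (1/n) * n^(n-1) / (n-1)! = 2^n * n^(n-1) / n!.
When c = 1 this is the Cayley count of rooted labeled trees on n vertices, divided by n!.
For n = 11: 2^11 * 11^10 / 11! = 2048 * 25937424601/39916800 = 18863581528/14175.

18863581528/14175


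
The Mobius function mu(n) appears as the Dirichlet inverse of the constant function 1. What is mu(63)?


63 has a squared prime factor, so mu(63) = 0.
Factorization reveals a repeated prime.

0


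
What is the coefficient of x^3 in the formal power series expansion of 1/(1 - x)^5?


The negative binomial / multiset identity is
1/(1 - x)^r = sum_{k>=0} C(k + r - 1, r - 1) x^k.
Here r = 5 and k = 3, so the coefficient is
C(3 + 4, 4) = C(7, 4)
= 35

35


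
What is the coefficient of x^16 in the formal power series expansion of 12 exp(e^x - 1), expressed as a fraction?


exp(e^x - 1) is the exponential generating function for the Bell numbers Bell_k: exp(e^x - 1) = sum_{k>=0} Bell_k x^k / k!.
So the coefficient of x^16 in 12 exp(e^x - 1) is 12 Bell_16 / 16!.
Computing: Bell_16 = 10480142147 and 16! = 20922789888000, giving
12 * 10480142147/20922789888000 = 10480142147/1743565824000.

10480142147/1743565824000


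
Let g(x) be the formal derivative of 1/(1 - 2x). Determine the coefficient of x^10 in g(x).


Differentiate termwise: d/dx sum_{k>=0} 2^k x^k = sum_{k>=1} k 2^k x^(k-1) = sum_{j>=0} (j+1) 2^(j+1) x^j.
Equivalently, d/dx [1/(1 - 2x)] = 2/(1 - 2x)^2.
For j = 10: 11 * 2^11 = 11 * 2048 = 22528.

22528


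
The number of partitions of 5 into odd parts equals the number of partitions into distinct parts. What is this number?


Computing partitions of 5 into odd parts (1, 3, 5, ...):
Using the generating function prod_{k>=0} 1/(1-x^(2k+1)),
the count is 3

3


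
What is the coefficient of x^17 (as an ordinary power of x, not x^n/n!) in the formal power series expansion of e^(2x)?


The exponential series is e^y = sum_{k>=0} y^k / k!. Substituting y = 2x gives
e^(2x) = sum_{k>=0} 2^k x^k / k!.
So the coefficient of x^n is a^n/n! with a = 2, n = 17:
2^17 / 17! = 131072/355687428096000 = 4/10854718875

4/10854718875


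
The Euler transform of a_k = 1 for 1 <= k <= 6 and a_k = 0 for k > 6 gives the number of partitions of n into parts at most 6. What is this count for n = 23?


Partitions of 23 into parts at most 6:
Using generating function (1-x)^(-1)(1-x^2)^(-1)...(1-x^6)^(-1),
the coefficient of x^23 = 454

454


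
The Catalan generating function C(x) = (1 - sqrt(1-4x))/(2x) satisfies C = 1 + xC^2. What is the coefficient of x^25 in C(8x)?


Substituting x -> 8x scales the n-th coefficient by 8^n, so [x^25] C(8x) = 8^25 * C_25.
C_25 = C(2*25, 25)/(26) = 126410606437752/26 = 4861946401452.
So 8^25 * 4861946401452 = 37778931862957161709568 * 4861946401452 = 183679141821804874793065781957492736.

183679141821804874793065781957492736


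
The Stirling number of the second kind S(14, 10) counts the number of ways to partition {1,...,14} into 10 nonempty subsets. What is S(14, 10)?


Using the explicit formula S(n,k) = (1/k!) sum_{j=0}^{k} (-1)^(k-j) C(k,j) j^n:
S(14, 10) = 752752
Equivalently, S(n,k) is n! times the coefficient of x^n in the EGF (e^x - 1)^k / k!.

752752


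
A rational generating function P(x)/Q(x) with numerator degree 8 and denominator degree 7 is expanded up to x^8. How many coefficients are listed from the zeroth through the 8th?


Expanding up to x^8 gives the coefficients for x^0, x^1, ..., x^8.
That is 8 + 1 = 9 coefficients in total.

9


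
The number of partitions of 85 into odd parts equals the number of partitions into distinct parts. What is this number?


Computing partitions of 85 into odd parts (1, 3, 5, ...):
Using the generating function prod_{k>=0} 1/(1-x^(2k+1)),
the count is 121792

121792


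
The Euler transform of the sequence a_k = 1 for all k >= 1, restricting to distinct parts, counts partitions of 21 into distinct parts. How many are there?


Partitions of 21 into distinct parts can be computed via generating function.
Product (1+x)(1+x^2)(1+x^3)...
The coefficient of x^21 = 76

76


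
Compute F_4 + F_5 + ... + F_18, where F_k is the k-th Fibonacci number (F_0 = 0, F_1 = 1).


Use the identity sum_{k=0}^{N} F_k = F_{N+2} - 1 (which follows from F_{k+2} - F_{k+1} = F_k). Then
sum_{k=4}^{18} F_k = (F_{20} - 1) - (F_{5} - 1) = F_{20} - F_{5}.
Computing: F_{20} = 6765, F_{5} = 5, so
Sum = 6765 - 5 = 6760.

6760


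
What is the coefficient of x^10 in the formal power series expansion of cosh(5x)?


The Maclaurin series is cosh(t) = sum_{m>=0} t^(2m) / (2m)!, so substituting t = 5x, only even powers of x are nonzero, with coefficient of x^(2m) equal to 5^(2m) / (2m)!.
For x^10 the coefficient is 5^10/10! = 9765625/3628800 = 390625/145152.

390625/145152


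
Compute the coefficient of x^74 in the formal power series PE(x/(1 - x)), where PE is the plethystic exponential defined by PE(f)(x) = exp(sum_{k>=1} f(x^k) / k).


For f(x) = x/(1 - x) we have
sum_{k>=1} f(x^k) / k = sum_{k>=1} (1/k) * x^k / (1 - x^k) = sum_{k, m >= 1} x^(k m) / k,
which after exponentiating simplifies to
PE(x/(1 - x)) = prod_{k>=1} 1 / (1 - x^k).
This is the generating function for the partition function p(n), so the coefficient of x^74 is p(74).
Computing p(74) by dynamic programming over parts 1, 2, ..., 74: p(74) = 7089500.

7089500


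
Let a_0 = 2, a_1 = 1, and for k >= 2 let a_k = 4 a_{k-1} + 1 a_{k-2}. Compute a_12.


Iterating the recurrence forward:
a_0 = 2
a_1 = 1
a_2 = 4*1 + 1*2 = 6
a_3 = 4*6 + 1*1 = 25
a_4 = 4*25 + 1*6 = 106
a_5 = 4*106 + 1*25 = 449
a_6 = 4*449 + 1*106 = 1902
a_7 = 4*1902 + 1*449 = 8057
a_8 = 4*8057 + 1*1902 = 34130
a_9 = 4*34130 + 1*8057 = 144577
a_10 = 4*144577 + 1*34130 = 612438
a_11 = 4*612438 + 1*144577 = 2594329
a_12 = 4*2594329 + 1*612438 = 10989754
So a_12 = 10989754.

10989754


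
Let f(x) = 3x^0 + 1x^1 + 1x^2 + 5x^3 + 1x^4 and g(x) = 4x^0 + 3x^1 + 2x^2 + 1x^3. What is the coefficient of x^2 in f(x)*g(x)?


Cauchy product at x^2:
3*2 + 1*3 + 1*4
= 13

13


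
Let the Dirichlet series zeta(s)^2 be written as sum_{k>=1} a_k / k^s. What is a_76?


The Dirichlet convolution of the constant function 1 with itself gives (1 * 1)(k) = sum_{d | k} 1 = d(k), the number of positive divisors of k.
Since zeta(s) = sum_{k>=1} 1/k^s, we have zeta(s)^2 = sum_{k>=1} d(k)/k^s, so a_k = d(k).
For k = 76: the divisors are 1, 2, 4, 19, 38, 76.
Count = 6.

6


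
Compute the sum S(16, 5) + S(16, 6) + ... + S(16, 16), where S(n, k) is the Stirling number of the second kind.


By definition, S(n, k) counts partitions of an n-set into exactly k nonempty blocks.
Computing row n = 16 for k = 5..16:
S(16, k): 1096190550, 2734926558, 3281882604, 2141764053, 820784250, 193754990, 28936908, 2757118, 165620, 6020, 120, 1
Sum = 10301168792.

10301168792


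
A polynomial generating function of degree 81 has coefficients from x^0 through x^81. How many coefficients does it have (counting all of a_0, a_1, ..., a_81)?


A polynomial of degree 81 takes the form a_0 + a_1 x + ... + a_81 x^81.
The number of coefficients is 81 + 1 = 82.

82


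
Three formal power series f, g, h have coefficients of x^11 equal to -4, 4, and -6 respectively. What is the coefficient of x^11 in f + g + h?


Series addition is componentwise:
-4 + 4 + -6
= -6

-6


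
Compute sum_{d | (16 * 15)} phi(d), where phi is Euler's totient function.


First, 16 * 15 = 240. One classical identity is sum_{d | n} phi(d) = n (each k in [1, n] has a unique gcd with n, and among the k's with gcd(k, n) = n/d there are phi(d) of them). So the sum equals 240. We also verify directly:
Divisors of 240: 1, 2, 3, 4, 5, 6, 8, 10, 12, 15, 16, 20, 24, 30, 40, 48, 60, 80, 120, 240.
phi values: 1, 1, 2, 2, 4, 2, 4, 4, 4, 8, 8, 8, 8, 8, 16, 16, 16, 32, 32, 64.
Sum = 240.

240


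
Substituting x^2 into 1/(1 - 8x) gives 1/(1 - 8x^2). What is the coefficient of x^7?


Since 1/(1 - 8x^2) only has even powers of x,
the coefficient of x^7 (odd) is 0.

0


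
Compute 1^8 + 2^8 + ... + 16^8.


This power sum has a closed form given by Faulhaber's formula
sum_{k=1}^{m} k^p = (1 / (p + 1)) * sum_{j=0}^{p} C(p + 1, j) B_j m^(p + 1 - j),
but for small m direct computation is fastest:
1 + 256 + 6561 + 65536 + 390625 + 1679616 + 5764801 + 16777216 + 43046721 + 100000000 + 214358881 + 429981696 + 815730721 + 1475789056 + 2562890625 + 4294967296 = 9961449608.

9961449608


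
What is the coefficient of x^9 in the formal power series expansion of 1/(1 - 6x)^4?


The general identity 1/(1 - c x)^r = sum_{k>=0} c^k C(k + r - 1, r - 1) x^k follows by substituting y = c x into 1/(1 - y)^r = sum_{k>=0} C(k + r - 1, r - 1) y^k.
For c = 6, r = 4, k = 9:
6^9 * C(12, 3) = 10077696 * 220 = 2217093120.

2217093120


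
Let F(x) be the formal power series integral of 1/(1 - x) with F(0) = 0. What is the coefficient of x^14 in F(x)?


1/(1 - x) = sum_{k>=0} x^k. Integrating termwise and using F(0) = 0 gives
F(x) = sum_{k>=0} x^(k+1) / (k+1) = sum_{m>=1} x^m / m = -ln(1 - x).
So the coefficient of x^14 is 1/14 = 1/14.

1/14


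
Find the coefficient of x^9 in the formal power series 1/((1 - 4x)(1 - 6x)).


By partial fractions or Cauchy convolution:
The coefficient equals sum_{k=0}^{9} 4^k * 6^(9-k).
= 29708800

29708800


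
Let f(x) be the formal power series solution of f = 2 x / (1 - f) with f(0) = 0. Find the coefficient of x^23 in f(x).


Apply Lagrange inversion: f = 2 x * phi(f) with phi(t) = 1/(1 - t), so
[x^n] f = 2^n * (1/n) [t^(n-1)] phi(t)^n = 2^n * (1/n) [t^(n-1)] (1 - t)^(-n) = 2^n * (1/n) C(2n - 2, n - 1) = 2^n * C_{n-1}.
For n = 23: C_22 = C(44, 22) / 23 = 2104098963720/23 = 91482563640.
With the 2^23 = 8388608 factor, the coefficient is 8388608 * 91482563640 = 767411365211013120.

767411365211013120


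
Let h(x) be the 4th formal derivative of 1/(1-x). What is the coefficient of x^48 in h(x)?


Differentiating 4 times: d^4/dx^4 [1/(1-x)] = 4!/(1-x)^5.
The expansion 1/(1-x)^5 = sum_{k>=0} C(k+4, 4) x^k, so the coefficient of x^n in 4!/(1-x)^5 is 4! * C(n+4, 4).
For n = 48: 24 * C(52, 4) = 24 * 270725 = 6497400

6497400


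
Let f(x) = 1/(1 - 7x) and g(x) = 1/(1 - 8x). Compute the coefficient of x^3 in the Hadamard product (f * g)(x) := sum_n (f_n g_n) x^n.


f has coefficients f_k = 7^k and g has coefficients g_k = 8^k, so the Hadamard product has coefficient (f*g)_k = 7^k * 8^k = 56^k.
For k = 3: 56^3 = 175616.

175616


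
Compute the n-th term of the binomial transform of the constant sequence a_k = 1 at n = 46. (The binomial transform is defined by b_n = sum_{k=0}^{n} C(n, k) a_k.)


With a_k = 1 for all k, b_n = sum_{k=0}^{n} C(n, k) = 2^n by the binomial theorem.
For n = 46: 2^46 = 70368744177664.

70368744177664


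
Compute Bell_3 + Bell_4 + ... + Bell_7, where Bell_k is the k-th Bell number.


Recall Bell_k counts set partitions of a k-set (with Bell_0 = 1 by convention).
Bell_3 through Bell_7: 5, 15, 52, 203, 877
Sum = 5 + 15 + 52 + 203 + 877 = 1152.

1152


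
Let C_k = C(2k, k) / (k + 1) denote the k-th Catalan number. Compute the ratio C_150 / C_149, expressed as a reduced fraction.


Using C_k = (2k)! / (k! (k+1)!), the ratio C_{k+1}/C_k simplifies to
C_{k+1}/C_k = [(2k+2)! / ((k+1)! (k+2)!)] * [k! (k+1)! / (2k)!]
 = (2k+2)(2k+1) / ((k+1)(k+2)) = 2(2k+1) / (k+2).
For k = 149: 2(2*149 + 1) / (149 + 2) = 598/151 = 598/151.

598/151


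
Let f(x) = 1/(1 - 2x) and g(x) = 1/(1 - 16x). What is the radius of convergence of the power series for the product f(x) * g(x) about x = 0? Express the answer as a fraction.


The radius of 1/(1 - 2x) is 1/2 (nearest singularity at x = 1/2), and the radius of 1/(1 - 16x) is 1/16.
The product f(x)*g(x) = 1/((1 - 2x)(1 - 16x)) has singularities at both 1/2 and 1/16, so its radius of convergence is the distance to the nearest one:
min(1/2, 1/16) = 1/16.

1/16


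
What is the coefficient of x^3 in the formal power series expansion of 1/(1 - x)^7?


The negative binomial / multiset identity is
1/(1 - x)^r = sum_{k>=0} C(k + r - 1, r - 1) x^k.
Here r = 7 and k = 3, so the coefficient is
C(3 + 6, 6) = C(9, 6)
= 84

84


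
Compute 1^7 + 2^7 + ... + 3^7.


This power sum has a closed form given by Faulhaber's formula
sum_{k=1}^{m} k^p = (1 / (p + 1)) * sum_{j=0}^{p} C(p + 1, j) B_j m^(p + 1 - j),
but for small m direct computation is fastest:
1 + 128 + 2187 = 2316.

2316


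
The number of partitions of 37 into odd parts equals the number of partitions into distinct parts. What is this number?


Computing partitions of 37 into odd parts (1, 3, 5, ...):
Using the generating function prod_{k>=0} 1/(1-x^(2k+1)),
the count is 760

760


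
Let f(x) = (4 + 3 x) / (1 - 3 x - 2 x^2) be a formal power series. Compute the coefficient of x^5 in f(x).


Write f(x) = sum_{k>=0} a_k x^k. Multiplying both sides by 1 - 3 x - 2 x^2 gives
(1 - 3 x - 2 x^2) sum_{k>=0} a_k x^k = 4 + 3 x.
Matching coefficients:
 x^0: a_0 = 4
 x^1: a_1 - 3 a_0 = 3  =>  a_1 = 3*4 + 3 = 15
 x^k (k >= 2): a_k = 3 a_{k-1} + 2 a_{k-2}.
Iterating: a_2 = 53, a_3 = 189, a_4 = 673, a_5 = 2397.
So the coefficient of x^5 is 2397.

2397


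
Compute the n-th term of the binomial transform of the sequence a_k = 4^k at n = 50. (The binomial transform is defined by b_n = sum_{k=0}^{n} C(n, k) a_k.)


With a_k = 4^k, b_n = sum_{k=0}^{n} C(n, k) 4^k = (1 + 4)^n by the binomial theorem.
For n = 50: (1 + 4)^50 = 5^50 = 88817841970012523233890533447265625.

88817841970012523233890533447265625


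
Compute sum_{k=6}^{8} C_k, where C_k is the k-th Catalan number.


C_6 through C_8: 132, 429, 1430
Sum = 132 + 429 + 1430
= 1991

1991


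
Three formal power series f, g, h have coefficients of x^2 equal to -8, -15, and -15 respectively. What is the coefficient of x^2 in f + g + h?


Series addition is componentwise:
-8 + -15 + -15
= -38

-38


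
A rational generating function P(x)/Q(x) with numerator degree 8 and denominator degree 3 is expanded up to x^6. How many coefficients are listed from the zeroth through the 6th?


Expanding up to x^6 gives the coefficients for x^0, x^1, ..., x^6.
That is 6 + 1 = 7 coefficients in total.

7


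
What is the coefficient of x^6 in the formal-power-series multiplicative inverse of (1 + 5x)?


The inverse is 1/(1 + 5x). Apply the geometric identity 1/(1 - y) = sum_{k>=0} y^k with y = -5x:
1/(1 + 5x) = sum_{k>=0} (-5)^k x^k.
So the coefficient of x^6 is (-5)^6 = 15625.

15625


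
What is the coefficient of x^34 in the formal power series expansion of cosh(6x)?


The Maclaurin series is cosh(t) = sum_{m>=0} t^(2m) / (2m)!, so substituting t = 6x, only even powers of x are nonzero, with coefficient of x^(2m) equal to 6^(2m) / (2m)!.
For x^34 the coefficient is 6^34/34! = 286511799958070431838109696/295232799039604140847618609643520000000 = 4649045868/4790556007375654140625.

4649045868/4790556007375654140625


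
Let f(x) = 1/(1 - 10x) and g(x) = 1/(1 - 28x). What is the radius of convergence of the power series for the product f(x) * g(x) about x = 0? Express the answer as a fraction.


The radius of 1/(1 - 10x) is 1/10 (nearest singularity at x = 1/10), and the radius of 1/(1 - 28x) is 1/28.
The product f(x)*g(x) = 1/((1 - 10x)(1 - 28x)) has singularities at both 1/10 and 1/28, so its radius of convergence is the distance to the nearest one:
min(1/10, 1/28) = 1/28.

1/28


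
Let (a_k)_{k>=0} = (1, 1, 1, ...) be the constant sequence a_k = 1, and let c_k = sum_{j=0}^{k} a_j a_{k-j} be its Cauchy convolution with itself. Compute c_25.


Since a_j = 1 for all j >= 0, the convolution sum becomes
c_k = sum_{j=0}^{k} 1 * 1 = 1 * (k + 1).
Equivalently, the generating function of (a_k) is 1/(1 - x) and its square is 1/(1 - x)^2 = sum_{k>=0} 1(k + 1) x^k.
For k = 25: 1 * 26 = 26.

26


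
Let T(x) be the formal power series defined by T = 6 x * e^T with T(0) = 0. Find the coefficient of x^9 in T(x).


Apply the Lagrange inversion formula: if T = 6 x * phi(T) with phi(t) = e^t, then
[x^n] T = 6^n * (1/n) [t^(n-1)] phi(t)^n = 6^n * (1/n) [t^(n-1)] e^(n t) = 6^n * (1/n) * n^(n-1) / (n-1)! = 6^n * n^(n-1) / n!.
When c = 1 this is the Cayley count of rooted labeled trees on n vertices, divided by n!.
For n = 9: 6^9 * 9^8 / 9! = 10077696 * 43046721/362880 = 41841412812/35.

41841412812/35


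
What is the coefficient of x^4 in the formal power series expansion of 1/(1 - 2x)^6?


The general identity 1/(1 - c x)^r = sum_{k>=0} c^k C(k + r - 1, r - 1) x^k follows by substituting y = c x into 1/(1 - y)^r = sum_{k>=0} C(k + r - 1, r - 1) y^k.
For c = 2, r = 6, k = 4:
2^4 * C(9, 5) = 16 * 126 = 2016.

2016


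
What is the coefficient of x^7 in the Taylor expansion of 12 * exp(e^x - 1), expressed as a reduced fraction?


exp(e^x - 1) = sum_{k>=0} Bell_k x^k / k!, where Bell_k is the k-th Bell number.
So the coefficient of x^7 is 12 * Bell_7 / 7!.
Computing: Bell_7 = 877 and 7! = 5040, giving
12 * 877/5040 = 877/420.

877/420


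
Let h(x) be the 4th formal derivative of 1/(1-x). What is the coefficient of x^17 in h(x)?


Differentiating 4 times: d^4/dx^4 [1/(1-x)] = 4!/(1-x)^5.
The expansion 1/(1-x)^5 = sum_{k>=0} C(k+4, 4) x^k, so the coefficient of x^n in 4!/(1-x)^5 is 4! * C(n+4, 4).
For n = 17: 24 * C(21, 4) = 24 * 5985 = 143640

143640


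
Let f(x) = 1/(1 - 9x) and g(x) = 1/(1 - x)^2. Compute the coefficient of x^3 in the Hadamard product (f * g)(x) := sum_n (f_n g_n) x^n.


f has coefficients f_k = 9^k. For g = 1/(1 - x)^2 the coefficient is g_k = C(k + 1, 1) = k + 1. The Hadamard coefficient is (f * g)_k = 9^k * (k + 1).
For k = 3: 9^3 * 4 = 729 * 4 = 2916.

2916


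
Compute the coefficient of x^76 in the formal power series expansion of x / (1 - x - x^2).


Let f(x) = sum_{k>=0} a_k x^k. Multiplying f(x) * (1 - x - x^2) = x and matching coefficients gives a_0 = 0, a_1 = 1, and a_k = a_{k-1} + a_{k-2} for k >= 2. These are the Fibonacci numbers F_k.
Iterating from F_0 = 0, F_1 = 1:
F_0=0, F_1=1, F_2=1, F_3=2, F_4=3, F_5=5, F_6=8, F_7=13, F_8=21, F_9=34, ...
F_76 = 3416454622906707.

3416454622906707


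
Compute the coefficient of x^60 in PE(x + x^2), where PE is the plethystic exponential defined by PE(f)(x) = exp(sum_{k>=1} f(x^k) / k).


With f(x) = x + x^2, the exponent is sum_{k>=1} (x^k + x^(2k)) / k = -ln(1 - x) - ln(1 - x^2). Exponentiating:
PE(x + x^2) = 1 / ((1 - x)(1 - x^2)).
This is the generating function for partitions of n into parts of size 1 or 2. The number of 2's can be any j in 0..30, and the rest are 1's, so
[x^60] = floor(60/2) + 1 = 31.

31


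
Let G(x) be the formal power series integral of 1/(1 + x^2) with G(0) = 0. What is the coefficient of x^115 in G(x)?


1/(1 + x^2) = sum_{j>=0} (-1)^j x^(2j). Integrating termwise with G(0) = 0:
G(x) = sum_{j>=0} (-1)^j x^(2j+1) / (2j+1) = arctan(x).
Only odd powers are nonzero. For x^115 write 115 = 2*57 + 1, giving
(-1)^57 / 115 = -1/115 = -1/115.

-1/115


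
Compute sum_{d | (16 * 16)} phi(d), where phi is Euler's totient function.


First, 16 * 16 = 256. One classical identity is sum_{d | n} phi(d) = n (each k in [1, n] has a unique gcd with n, and among the k's with gcd(k, n) = n/d there are phi(d) of them). So the sum equals 256. We also verify directly:
Divisors of 256: 1, 2, 4, 8, 16, 32, 64, 128, 256.
phi values: 1, 1, 2, 4, 8, 16, 32, 64, 128.
Sum = 256.

256


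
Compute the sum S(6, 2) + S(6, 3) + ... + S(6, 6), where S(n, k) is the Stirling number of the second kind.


By definition, S(n, k) counts partitions of an n-set into exactly k nonempty blocks.
Computing row n = 6 for k = 2..6:
S(6, k): 31, 90, 65, 15, 1
Sum = 202.

202


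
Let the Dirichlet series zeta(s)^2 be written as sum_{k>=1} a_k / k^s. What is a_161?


The Dirichlet convolution of the constant function 1 with itself gives (1 * 1)(k) = sum_{d | k} 1 = d(k), the number of positive divisors of k.
Since zeta(s) = sum_{k>=1} 1/k^s, we have zeta(s)^2 = sum_{k>=1} d(k)/k^s, so a_k = d(k).
For k = 161: the divisors are 1, 7, 23, 161.
Count = 4.

4


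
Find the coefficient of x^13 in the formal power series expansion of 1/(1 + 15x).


Write 1/(1 + c x) = 1/(1 - (-c) x) and apply the geometric-series identity
1/(1 - y) = sum_{k>=0} y^k to get 1/(1 + c x) = sum_{k>=0} (-c)^k x^k.
So the coefficient of x^k is (-c)^k = (-1)^k * c^k.
Here c = 15 and k = 13:
(-15)^13 = -1 * 1946195068359375 = -1946195068359375

-1946195068359375


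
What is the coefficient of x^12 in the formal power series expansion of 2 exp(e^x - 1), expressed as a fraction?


exp(e^x - 1) is the exponential generating function for the Bell numbers Bell_k: exp(e^x - 1) = sum_{k>=0} Bell_k x^k / k!.
So the coefficient of x^12 in 2 exp(e^x - 1) is 2 Bell_12 / 12!.
Computing: Bell_12 = 4213597 and 12! = 479001600, giving
2 * 4213597/479001600 = 4213597/239500800.

4213597/239500800


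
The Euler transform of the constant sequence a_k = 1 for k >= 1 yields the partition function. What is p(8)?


The Euler transform converts the sequence a_k = 1 into the number of integer partitions.
Using the recurrence or dynamic programming:
p(8) = 22

22


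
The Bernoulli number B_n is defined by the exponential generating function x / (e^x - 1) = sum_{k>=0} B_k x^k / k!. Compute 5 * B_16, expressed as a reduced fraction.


Bernoulli numbers can also be computed recursively via B_0 = 1 and sum_{j=0}^{m} C(m+1, j) B_j = 0 for m >= 1. Odd-index Bernoulli numbers vanish for k >= 3.
Computing B_16 = -3617/510, so 5 * B_16 = 5 * -3617/510 = -3617/102.

-3617/102


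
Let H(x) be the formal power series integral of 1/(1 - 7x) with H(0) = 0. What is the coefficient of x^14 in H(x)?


1/(1 - 7x) = sum_{k>=0} 7^k x^k. Integrating termwise with H(0) = 0:
H(x) = sum_{k>=0} 7^k x^(k+1) / (k+1) = sum_{m>=1} 7^(m-1) x^m / m.
For m = 14: 7^13/14 = 96889010407/14 = 13841287201/2.

13841287201/2


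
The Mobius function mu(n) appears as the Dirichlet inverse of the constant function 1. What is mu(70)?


70 = 2 * 5 * 7 (all distinct primes).
mu(70) = (-1)^3 = -1

-1


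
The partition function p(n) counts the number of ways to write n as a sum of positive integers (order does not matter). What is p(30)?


Using the generating function prod_{k>=1} 1/(1-x^k), we compute p(30).
By dynamic programming over parts 1 through 30:
p(30) = 5604

5604


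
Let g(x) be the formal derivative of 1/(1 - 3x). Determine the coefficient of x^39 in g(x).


Differentiate termwise: d/dx sum_{k>=0} 3^k x^k = sum_{k>=1} k 3^k x^(k-1) = sum_{j>=0} (j+1) 3^(j+1) x^j.
Equivalently, d/dx [1/(1 - 3x)] = 3/(1 - 3x)^2.
For j = 39: 40 * 3^40 = 40 * 12157665459056928801 = 486306618362277152040.

486306618362277152040


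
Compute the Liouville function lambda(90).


The Liouville function is lambda(k) = (-1)^Omega(k), where Omega(k) counts the prime factors of k with multiplicity.
Factoring: 90 = 2 * 3 * 3 * 5, so Omega(90) = 4.
lambda(90) = (-1)^4 = 1.

1


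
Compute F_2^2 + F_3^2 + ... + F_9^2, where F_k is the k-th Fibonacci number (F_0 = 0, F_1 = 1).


There is a standard identity sum_{k=0}^{N} F_k^2 = F_N * F_{N+1} (proved inductively from the telescoping relation F_k^2 = F_k F_{k+1} - F_{k-1} F_k). Then
sum_{k=2}^{9} F_k^2 = F_9 F_10 - F_1 F_2.
Computing: F_9 = 34, F_10 = 55, F_1 = 1, F_2 = 1.
Sum = 34 * 55 - 1 * 1 = 1869.

1869


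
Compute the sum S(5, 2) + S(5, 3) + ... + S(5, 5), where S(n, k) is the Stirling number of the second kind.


By definition, S(n, k) counts partitions of an n-set into exactly k nonempty blocks.
Computing row n = 5 for k = 2..5:
S(5, k): 15, 25, 10, 1
Sum = 51.

51


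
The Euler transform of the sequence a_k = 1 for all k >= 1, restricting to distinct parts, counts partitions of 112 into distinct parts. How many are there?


Partitions of 112 into distinct parts can be computed via generating function.
Product (1+x)(1+x^2)(1+x^3)...
The coefficient of x^112 = 1177438

1177438


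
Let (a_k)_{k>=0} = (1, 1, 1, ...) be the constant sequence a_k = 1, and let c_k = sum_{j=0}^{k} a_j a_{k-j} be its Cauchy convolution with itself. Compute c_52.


Since a_j = 1 for all j >= 0, the convolution sum becomes
c_k = sum_{j=0}^{k} 1 * 1 = 1 * (k + 1).
Equivalently, the generating function of (a_k) is 1/(1 - x) and its square is 1/(1 - x)^2 = sum_{k>=0} 1(k + 1) x^k.
For k = 52: 1 * 53 = 53.

53


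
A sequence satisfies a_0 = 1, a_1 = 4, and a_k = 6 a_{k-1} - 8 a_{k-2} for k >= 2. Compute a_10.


The characteristic equation is t^2 - 6 t + 8 = 0, with roots r_1 = 4 and r_2 = 2 (so c_1 = r_1 + r_2, c_2 = -r_1 r_2 as required).
One can use the closed form a_n = A r_1^n + B r_2^n, but direct iteration is more reliable:
a_0 = 1, a_1 = 4, a_2 = 16, a_3 = 64, a_4 = 256, a_5 = 1024, a_6 = 4096, a_7 = 16384, a_8 = 65536, a_9 = 262144, a_10 = 1048576.
So a_10 = 1048576.

1048576


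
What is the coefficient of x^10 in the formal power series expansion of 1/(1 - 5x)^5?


The general identity 1/(1 - c x)^r = sum_{k>=0} c^k C(k + r - 1, r - 1) x^k follows by substituting y = c x into 1/(1 - y)^r = sum_{k>=0} C(k + r - 1, r - 1) y^k.
For c = 5, r = 5, k = 10:
5^10 * C(14, 4) = 9765625 * 1001 = 9775390625.

9775390625


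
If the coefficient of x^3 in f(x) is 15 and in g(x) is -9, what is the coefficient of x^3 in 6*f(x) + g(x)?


Scalar multiplication scales coefficients: 6 * 15 = 90.
Then add the g coefficient: 90 + -9
= 81

81


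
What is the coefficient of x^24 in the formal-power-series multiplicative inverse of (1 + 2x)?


The inverse is 1/(1 + 2x). Apply the geometric identity 1/(1 - y) = sum_{k>=0} y^k with y = -2x:
1/(1 + 2x) = sum_{k>=0} (-2)^k x^k.
So the coefficient of x^24 is (-2)^24 = 16777216.

16777216


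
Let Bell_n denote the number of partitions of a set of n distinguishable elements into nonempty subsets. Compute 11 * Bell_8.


Bell_8 can be computed from the Bell triangle or from Dobinski's identity Bell_n = (1/e) * sum_{k>=0} k^n / k!.
Computing Bell_8 = 4140.
Then 11 * 4140 = 45540.

45540


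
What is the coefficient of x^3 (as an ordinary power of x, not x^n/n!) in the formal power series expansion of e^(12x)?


The exponential series is e^y = sum_{k>=0} y^k / k!. Substituting y = 12x gives
e^(12x) = sum_{k>=0} 12^k x^k / k!.
So the coefficient of x^n is a^n/n! with a = 12, n = 3:
12^3 / 3! = 1728/6 = 288

288


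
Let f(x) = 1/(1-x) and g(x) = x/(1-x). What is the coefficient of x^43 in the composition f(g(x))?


First simplify the composition: f(g(x)) = 1/(1 - x/(1-x)) = (1-x)/((1-x) - x) = (1-x)/(1-2x).
Now extract the coefficient. Write (1-x)/(1-2x) = 1/(1-2x) - x/(1-2x).
The coefficient of x^n in 1/(1-2x) is 2^n, and in x/(1-2x) is 2^(n-1) (for n >= 1).
So the coefficient of x^43 is 2^43 - 2^42 = 8796093022208 - 4398046511104 = 4398046511104.

4398046511104


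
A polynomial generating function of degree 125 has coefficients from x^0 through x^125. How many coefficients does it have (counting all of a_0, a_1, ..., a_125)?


A polynomial of degree 125 takes the form a_0 + a_1 x + ... + a_125 x^125.
The number of coefficients is 125 + 1 = 126.

126


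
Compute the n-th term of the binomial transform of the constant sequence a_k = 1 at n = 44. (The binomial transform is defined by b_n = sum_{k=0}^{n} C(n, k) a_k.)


With a_k = 1 for all k, b_n = sum_{k=0}^{n} C(n, k) = 2^n by the binomial theorem.
For n = 44: 2^44 = 17592186044416.

17592186044416


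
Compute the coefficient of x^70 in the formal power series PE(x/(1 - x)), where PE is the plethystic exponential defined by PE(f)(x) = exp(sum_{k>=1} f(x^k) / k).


For f(x) = x/(1 - x) we have
sum_{k>=1} f(x^k) / k = sum_{k>=1} (1/k) * x^k / (1 - x^k) = sum_{k, m >= 1} x^(k m) / k,
which after exponentiating simplifies to
PE(x/(1 - x)) = prod_{k>=1} 1 / (1 - x^k).
This is the generating function for the partition function p(n), so the coefficient of x^70 is p(70).
Computing p(70) by dynamic programming over parts 1, 2, ..., 70: p(70) = 4087968.

4087968


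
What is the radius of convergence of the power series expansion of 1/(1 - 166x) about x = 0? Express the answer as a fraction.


Expanding 1/(1 - 166x) = sum_{k>=0} 166^k x^k, the series converges when |166x| < 1, i.e., |x| < 1/166.
So the radius of convergence is 1/166 = 1/166.

1/166


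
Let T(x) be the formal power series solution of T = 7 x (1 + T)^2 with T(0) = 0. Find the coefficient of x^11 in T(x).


Apply the Lagrange inversion formula: if T = 7 x * phi(T) with phi(t) = (1 + t)^2, then [x^n] T = 7^n * (1/n) [t^(n-1)] phi(t)^n = 7^n * (1/n) [t^(n-1)] (1 + t)^(2n) = 7^n * (1/n) C(2n, n-1).
Using the identity C(2n, n-1) = C(2n, n) * n / (n+1), the unscaled factor equals C(2n, n) / (n+1) = C_n, the n-th Catalan number.
For n = 11: C_11 = C(22, 11) / 12 = 705432/12 = 58786.
With the 7^11 = 1977326743 factor, the coefficient is 1977326743 * 58786 = 116239129913998.

116239129913998


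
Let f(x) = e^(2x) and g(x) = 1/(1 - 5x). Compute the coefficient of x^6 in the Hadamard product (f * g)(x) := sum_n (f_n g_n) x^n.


Expanding: f_k = 2^k/k! (from e^(2x)) and g_k = 5^k (from 1/(1 - 5x)). So the Hadamard coefficient (f * g)_k = 2^k 5^k / k! = (10)^k / k!.
For k = 6: 10^6/6! = 1000000/720 = 12500/9.

12500/9


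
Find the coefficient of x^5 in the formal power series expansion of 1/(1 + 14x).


Write 1/(1 + c x) = 1/(1 - (-c) x) and apply the geometric-series identity
1/(1 - y) = sum_{k>=0} y^k to get 1/(1 + c x) = sum_{k>=0} (-c)^k x^k.
So the coefficient of x^k is (-c)^k = (-1)^k * c^k.
Here c = 14 and k = 5:
(-14)^5 = -1 * 537824 = -537824

-537824


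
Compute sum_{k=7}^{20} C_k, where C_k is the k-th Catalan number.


C_7 through C_20: 429, 1430, 4862, 16796, 58786, 208012, 742900, 2674440, 9694845, 35357670, 129644790, 477638700, 1767263190, 6564120420
Sum = 429 + 1430 + 4862 + 16796 + 58786 + 208012 + 742900 + 2674440 + 9694845 + 35357670 + 129644790 + 477638700 + 1767263190 + 6564120420
= 8987427270

8987427270


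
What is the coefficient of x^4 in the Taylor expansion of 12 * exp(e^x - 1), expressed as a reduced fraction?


exp(e^x - 1) = sum_{k>=0} Bell_k x^k / k!, where Bell_k is the k-th Bell number.
So the coefficient of x^4 is 12 * Bell_4 / 4!.
Computing: Bell_4 = 15 and 4! = 24, giving
12 * 15/24 = 15/2.

15/2
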